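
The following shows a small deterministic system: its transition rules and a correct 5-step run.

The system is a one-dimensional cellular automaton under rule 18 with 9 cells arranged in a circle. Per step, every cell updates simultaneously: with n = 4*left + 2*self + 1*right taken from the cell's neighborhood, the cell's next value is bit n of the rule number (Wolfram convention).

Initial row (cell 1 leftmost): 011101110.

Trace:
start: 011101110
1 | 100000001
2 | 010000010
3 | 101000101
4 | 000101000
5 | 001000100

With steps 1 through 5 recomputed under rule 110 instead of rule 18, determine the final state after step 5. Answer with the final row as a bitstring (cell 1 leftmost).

011111000

(re-executing steps 1..5 under rule 110; state before step 1: 011101110)
1 | 110111010
2 | 111101111
3 | 000111000
4 | 001101000
5 | 011111000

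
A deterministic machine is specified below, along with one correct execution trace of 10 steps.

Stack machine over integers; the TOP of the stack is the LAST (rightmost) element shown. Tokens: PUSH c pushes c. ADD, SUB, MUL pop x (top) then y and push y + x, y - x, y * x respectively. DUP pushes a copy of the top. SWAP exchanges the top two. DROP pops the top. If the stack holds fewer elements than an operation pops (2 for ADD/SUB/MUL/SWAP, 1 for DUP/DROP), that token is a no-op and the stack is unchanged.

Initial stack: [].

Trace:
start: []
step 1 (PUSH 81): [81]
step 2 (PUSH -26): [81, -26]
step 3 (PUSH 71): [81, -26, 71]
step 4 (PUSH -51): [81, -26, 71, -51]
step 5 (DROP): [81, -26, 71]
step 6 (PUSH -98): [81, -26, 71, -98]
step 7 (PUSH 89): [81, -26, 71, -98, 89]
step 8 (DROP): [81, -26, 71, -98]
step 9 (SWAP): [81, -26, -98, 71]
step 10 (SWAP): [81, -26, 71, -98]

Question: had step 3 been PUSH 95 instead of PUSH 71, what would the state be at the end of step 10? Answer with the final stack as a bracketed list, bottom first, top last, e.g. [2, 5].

[81, -26, 95, -98]

(re-executing from step 3 with the substitution; state before step 3: [81, -26])
step 3 (PUSH 95): [81, -26, 95]
step 4 (PUSH -51): [81, -26, 95, -51]
step 5 (DROP): [81, -26, 95]
step 6 (PUSH -98): [81, -26, 95, -98]
step 7 (PUSH 89): [81, -26, 95, -98, 89]
step 8 (DROP): [81, -26, 95, -98]
step 9 (SWAP): [81, -26, -98, 95]
step 10 (SWAP): [81, -26, 95, -98]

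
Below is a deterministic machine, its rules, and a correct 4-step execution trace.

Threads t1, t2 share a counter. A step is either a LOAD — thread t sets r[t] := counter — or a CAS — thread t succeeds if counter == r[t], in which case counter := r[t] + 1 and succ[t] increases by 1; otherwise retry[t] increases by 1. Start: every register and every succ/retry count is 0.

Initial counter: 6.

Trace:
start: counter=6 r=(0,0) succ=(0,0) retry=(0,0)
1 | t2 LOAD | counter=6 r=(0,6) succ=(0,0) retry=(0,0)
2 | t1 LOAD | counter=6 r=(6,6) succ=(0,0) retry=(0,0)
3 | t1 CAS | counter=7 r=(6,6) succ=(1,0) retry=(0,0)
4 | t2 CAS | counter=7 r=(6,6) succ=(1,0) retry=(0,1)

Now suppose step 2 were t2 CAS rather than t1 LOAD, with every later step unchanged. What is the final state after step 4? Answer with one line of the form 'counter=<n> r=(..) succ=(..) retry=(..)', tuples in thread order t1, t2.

(re-executing from step 2 with the substitution; state before step 2: counter=6 r=(0,6) succ=(0,0) retry=(0,0))
2 | t2 CAS | counter=7 r=(0,6) succ=(0,1) retry=(0,0)
3 | t1 CAS | counter=7 r=(0,6) succ=(0,1) retry=(1,0)
4 | t2 CAS | counter=7 r=(0,6) succ=(0,1) retry=(1,1)

counter=7 r=(0,6) succ=(0,1) retry=(1,1)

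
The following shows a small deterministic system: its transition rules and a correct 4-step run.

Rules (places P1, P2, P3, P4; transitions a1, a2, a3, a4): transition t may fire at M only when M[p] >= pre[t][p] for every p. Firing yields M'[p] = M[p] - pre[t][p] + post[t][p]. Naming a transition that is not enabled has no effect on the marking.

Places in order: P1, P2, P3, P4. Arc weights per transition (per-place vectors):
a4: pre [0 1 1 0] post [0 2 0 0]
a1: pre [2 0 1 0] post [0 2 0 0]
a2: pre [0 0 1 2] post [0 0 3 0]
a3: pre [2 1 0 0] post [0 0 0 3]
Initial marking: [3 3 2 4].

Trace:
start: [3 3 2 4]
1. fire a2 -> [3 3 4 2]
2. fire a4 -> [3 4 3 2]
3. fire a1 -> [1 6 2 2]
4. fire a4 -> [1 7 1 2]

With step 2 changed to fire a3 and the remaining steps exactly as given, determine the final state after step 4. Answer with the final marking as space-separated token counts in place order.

1 3 3 5

(re-executing from step 2 with the substitution; state before step 2: [3 3 4 2])
2. fire a3 -> [1 2 4 5]
3. fire a1 -> [1 2 4 5]
4. fire a4 -> [1 3 3 5]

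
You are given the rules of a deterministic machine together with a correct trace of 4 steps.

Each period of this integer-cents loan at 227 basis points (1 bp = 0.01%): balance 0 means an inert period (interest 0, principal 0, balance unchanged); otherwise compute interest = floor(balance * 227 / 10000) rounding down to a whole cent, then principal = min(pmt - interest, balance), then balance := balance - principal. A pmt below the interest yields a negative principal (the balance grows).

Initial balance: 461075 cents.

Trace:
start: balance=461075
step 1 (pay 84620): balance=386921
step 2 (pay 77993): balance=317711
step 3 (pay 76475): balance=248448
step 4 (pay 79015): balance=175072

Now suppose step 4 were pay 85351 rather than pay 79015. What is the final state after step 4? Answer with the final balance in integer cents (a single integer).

168736

(re-executing from step 4 with the substitution; state before step 4: balance=248448)
step 4 (pay 85351): balance=168736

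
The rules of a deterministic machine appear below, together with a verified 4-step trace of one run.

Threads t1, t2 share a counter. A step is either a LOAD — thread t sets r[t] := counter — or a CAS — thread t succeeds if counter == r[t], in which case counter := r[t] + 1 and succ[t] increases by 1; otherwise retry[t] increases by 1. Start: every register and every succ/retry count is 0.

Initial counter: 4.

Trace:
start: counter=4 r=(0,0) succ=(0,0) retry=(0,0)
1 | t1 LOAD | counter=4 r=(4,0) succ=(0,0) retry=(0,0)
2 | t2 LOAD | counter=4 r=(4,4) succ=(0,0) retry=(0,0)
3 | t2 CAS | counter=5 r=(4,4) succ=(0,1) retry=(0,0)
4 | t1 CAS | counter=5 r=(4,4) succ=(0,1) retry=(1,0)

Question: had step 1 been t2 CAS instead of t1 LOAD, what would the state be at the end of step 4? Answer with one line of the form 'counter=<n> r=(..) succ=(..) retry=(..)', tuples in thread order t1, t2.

(re-executing from step 1 with the substitution; state before step 1: counter=4 r=(0,0) succ=(0,0) retry=(0,0))
1 | t2 CAS | counter=4 r=(0,0) succ=(0,0) retry=(0,1)
2 | t2 LOAD | counter=4 r=(0,4) succ=(0,0) retry=(0,1)
3 | t2 CAS | counter=5 r=(0,4) succ=(0,1) retry=(0,1)
4 | t1 CAS | counter=5 r=(0,4) succ=(0,1) retry=(1,1)

counter=5 r=(0,4) succ=(0,1) retry=(1,1)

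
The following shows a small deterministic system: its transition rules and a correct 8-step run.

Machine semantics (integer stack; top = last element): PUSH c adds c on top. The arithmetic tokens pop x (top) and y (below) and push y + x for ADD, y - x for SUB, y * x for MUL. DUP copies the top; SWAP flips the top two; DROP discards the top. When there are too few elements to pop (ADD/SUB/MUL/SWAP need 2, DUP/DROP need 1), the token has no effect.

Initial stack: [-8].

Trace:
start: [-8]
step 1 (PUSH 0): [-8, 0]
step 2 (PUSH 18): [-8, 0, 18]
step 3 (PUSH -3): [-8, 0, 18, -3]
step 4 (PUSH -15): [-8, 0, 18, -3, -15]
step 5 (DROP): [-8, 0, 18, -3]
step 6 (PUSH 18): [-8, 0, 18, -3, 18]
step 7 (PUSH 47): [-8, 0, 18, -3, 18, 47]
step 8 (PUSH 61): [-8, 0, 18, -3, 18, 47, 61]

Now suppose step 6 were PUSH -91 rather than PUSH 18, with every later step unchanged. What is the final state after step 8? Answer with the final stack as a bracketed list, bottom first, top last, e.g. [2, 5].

(re-executing from step 6 with the substitution; state before step 6: [-8, 0, 18, -3])
step 6 (PUSH -91): [-8, 0, 18, -3, -91]
step 7 (PUSH 47): [-8, 0, 18, -3, -91, 47]
step 8 (PUSH 61): [-8, 0, 18, -3, -91, 47, 61]

[-8, 0, 18, -3, -91, 47, 61]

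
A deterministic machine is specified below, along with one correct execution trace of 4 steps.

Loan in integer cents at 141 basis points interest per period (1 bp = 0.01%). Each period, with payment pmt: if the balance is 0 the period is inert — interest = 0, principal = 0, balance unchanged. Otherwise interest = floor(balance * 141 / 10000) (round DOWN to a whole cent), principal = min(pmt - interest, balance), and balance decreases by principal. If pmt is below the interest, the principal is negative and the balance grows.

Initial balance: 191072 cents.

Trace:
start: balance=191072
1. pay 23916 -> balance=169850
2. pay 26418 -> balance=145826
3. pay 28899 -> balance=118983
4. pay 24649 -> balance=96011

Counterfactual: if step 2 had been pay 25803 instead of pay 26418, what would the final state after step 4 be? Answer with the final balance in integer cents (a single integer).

96643

(re-executing from step 2 with the substitution; state before step 2: balance=169850)
2. pay 25803 -> balance=146441
3. pay 28899 -> balance=119606
4. pay 24649 -> balance=96643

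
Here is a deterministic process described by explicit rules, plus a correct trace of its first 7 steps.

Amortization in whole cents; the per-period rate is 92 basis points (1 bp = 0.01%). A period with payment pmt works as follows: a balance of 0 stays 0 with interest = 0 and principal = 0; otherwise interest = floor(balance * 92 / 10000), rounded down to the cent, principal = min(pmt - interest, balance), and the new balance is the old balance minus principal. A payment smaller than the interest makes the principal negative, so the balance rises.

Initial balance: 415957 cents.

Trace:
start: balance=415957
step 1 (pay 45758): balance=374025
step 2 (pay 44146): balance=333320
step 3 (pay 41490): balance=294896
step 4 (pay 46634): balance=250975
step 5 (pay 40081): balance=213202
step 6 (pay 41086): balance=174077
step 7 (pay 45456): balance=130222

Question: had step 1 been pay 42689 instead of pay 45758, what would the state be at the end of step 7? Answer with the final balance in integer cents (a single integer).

133464

(re-executing from step 1 with the substitution; state before step 1: balance=415957)
step 1 (pay 42689): balance=377094
step 2 (pay 44146): balance=336417
step 3 (pay 41490): balance=298022
step 4 (pay 46634): balance=254129
step 5 (pay 40081): balance=216385
step 6 (pay 41086): balance=177289
step 7 (pay 45456): balance=133464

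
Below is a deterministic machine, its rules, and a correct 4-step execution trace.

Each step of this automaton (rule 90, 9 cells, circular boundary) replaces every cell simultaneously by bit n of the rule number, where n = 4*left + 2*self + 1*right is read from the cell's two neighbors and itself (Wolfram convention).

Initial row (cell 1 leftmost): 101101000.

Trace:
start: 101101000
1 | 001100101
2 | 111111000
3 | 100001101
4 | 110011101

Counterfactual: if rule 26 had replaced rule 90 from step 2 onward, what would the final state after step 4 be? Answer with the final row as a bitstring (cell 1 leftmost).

(re-executing steps 2..4 under rule 26; state before step 2: 001100101)
2 | 111011000
3 | 100010101
4 | 010100001

010100001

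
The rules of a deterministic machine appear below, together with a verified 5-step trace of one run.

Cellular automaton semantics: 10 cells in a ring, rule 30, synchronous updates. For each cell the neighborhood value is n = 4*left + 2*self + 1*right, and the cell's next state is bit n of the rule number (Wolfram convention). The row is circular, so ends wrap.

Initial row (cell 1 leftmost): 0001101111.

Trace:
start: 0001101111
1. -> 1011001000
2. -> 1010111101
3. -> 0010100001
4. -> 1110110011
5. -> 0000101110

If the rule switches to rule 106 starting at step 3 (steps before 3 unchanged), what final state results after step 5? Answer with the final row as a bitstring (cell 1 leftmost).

(re-executing steps 3..5 under rule 106; state before step 3: 1010111101)
3. -> 1101100111
4. -> 0111101100
5. -> 1100111100

1100111100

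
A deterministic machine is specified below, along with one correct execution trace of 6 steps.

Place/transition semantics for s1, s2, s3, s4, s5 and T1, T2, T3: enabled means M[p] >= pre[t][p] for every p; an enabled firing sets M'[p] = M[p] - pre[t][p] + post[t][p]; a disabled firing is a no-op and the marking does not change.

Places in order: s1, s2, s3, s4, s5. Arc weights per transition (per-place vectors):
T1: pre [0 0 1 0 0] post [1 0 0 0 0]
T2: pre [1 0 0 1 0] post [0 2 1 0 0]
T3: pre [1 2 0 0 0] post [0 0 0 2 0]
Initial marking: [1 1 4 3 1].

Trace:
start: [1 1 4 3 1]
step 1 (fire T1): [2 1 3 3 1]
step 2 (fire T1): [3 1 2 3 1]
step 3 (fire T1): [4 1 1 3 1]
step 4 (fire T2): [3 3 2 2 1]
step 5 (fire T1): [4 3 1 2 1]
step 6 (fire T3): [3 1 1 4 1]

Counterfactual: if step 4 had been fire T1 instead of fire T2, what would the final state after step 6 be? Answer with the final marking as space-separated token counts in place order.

5 1 0 3 1

(re-executing from step 4 with the substitution; state before step 4: [4 1 1 3 1])
step 4 (fire T1): [5 1 0 3 1]
step 5 (fire T1): [5 1 0 3 1]
step 6 (fire T3): [5 1 0 3 1]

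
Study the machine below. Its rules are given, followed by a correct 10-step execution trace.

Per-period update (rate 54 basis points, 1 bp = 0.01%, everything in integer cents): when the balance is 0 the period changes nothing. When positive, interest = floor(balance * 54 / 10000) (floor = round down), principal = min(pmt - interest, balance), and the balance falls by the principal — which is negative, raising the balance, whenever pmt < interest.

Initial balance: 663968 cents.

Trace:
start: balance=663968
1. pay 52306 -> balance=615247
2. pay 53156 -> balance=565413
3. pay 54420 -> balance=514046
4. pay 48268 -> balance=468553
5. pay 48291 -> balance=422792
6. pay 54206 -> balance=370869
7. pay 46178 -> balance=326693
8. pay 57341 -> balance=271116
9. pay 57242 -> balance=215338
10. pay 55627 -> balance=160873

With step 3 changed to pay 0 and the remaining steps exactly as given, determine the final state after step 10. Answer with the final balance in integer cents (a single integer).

217383

(re-executing from step 3 with the substitution; state before step 3: balance=565413)
3. pay 0 -> balance=568466
4. pay 48268 -> balance=523267
5. pay 48291 -> balance=477801
6. pay 54206 -> balance=426175
7. pay 46178 -> balance=382298
8. pay 57341 -> balance=327021
9. pay 57242 -> balance=271544
10. pay 55627 -> balance=217383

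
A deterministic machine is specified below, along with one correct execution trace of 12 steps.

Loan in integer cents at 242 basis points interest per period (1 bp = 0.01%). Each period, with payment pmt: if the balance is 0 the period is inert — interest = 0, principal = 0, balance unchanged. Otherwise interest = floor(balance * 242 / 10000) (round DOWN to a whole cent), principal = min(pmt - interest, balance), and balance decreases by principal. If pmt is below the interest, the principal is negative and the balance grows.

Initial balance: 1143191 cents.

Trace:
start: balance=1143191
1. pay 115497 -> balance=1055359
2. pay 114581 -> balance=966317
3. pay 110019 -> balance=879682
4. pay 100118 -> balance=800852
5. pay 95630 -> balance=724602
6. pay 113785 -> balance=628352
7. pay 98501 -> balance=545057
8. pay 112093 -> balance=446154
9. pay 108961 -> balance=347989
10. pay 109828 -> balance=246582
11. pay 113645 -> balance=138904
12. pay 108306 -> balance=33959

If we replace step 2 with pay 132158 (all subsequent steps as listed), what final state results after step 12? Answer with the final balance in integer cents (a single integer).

(re-executing from step 2 with the substitution; state before step 2: balance=1055359)
2. pay 132158 -> balance=948740
3. pay 110019 -> balance=861680
4. pay 100118 -> balance=782414
5. pay 95630 -> balance=705718
6. pay 113785 -> balance=609011
7. pay 98501 -> balance=525248
8. pay 112093 -> balance=425866
9. pay 108961 -> balance=327210
10. pay 109828 -> balance=225300
11. pay 113645 -> balance=117107
12. pay 108306 -> balance=11634

11634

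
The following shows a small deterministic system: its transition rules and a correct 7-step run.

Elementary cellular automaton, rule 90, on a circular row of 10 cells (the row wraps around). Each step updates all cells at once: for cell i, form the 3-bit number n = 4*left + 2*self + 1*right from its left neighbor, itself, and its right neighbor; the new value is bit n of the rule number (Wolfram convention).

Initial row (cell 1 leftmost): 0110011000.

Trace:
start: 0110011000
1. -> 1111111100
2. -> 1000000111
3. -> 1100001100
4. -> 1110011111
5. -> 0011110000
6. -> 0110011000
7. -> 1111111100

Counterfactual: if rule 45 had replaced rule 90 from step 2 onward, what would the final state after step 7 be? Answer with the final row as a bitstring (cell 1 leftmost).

1101101010

(re-executing steps 2..7 under rule 45; state before step 2: 1111111100)
2. -> 1000000000
3. -> 1011111110
4. -> 1110000001
5. -> 0000111101
6. -> 0110100011
7. -> 1101101010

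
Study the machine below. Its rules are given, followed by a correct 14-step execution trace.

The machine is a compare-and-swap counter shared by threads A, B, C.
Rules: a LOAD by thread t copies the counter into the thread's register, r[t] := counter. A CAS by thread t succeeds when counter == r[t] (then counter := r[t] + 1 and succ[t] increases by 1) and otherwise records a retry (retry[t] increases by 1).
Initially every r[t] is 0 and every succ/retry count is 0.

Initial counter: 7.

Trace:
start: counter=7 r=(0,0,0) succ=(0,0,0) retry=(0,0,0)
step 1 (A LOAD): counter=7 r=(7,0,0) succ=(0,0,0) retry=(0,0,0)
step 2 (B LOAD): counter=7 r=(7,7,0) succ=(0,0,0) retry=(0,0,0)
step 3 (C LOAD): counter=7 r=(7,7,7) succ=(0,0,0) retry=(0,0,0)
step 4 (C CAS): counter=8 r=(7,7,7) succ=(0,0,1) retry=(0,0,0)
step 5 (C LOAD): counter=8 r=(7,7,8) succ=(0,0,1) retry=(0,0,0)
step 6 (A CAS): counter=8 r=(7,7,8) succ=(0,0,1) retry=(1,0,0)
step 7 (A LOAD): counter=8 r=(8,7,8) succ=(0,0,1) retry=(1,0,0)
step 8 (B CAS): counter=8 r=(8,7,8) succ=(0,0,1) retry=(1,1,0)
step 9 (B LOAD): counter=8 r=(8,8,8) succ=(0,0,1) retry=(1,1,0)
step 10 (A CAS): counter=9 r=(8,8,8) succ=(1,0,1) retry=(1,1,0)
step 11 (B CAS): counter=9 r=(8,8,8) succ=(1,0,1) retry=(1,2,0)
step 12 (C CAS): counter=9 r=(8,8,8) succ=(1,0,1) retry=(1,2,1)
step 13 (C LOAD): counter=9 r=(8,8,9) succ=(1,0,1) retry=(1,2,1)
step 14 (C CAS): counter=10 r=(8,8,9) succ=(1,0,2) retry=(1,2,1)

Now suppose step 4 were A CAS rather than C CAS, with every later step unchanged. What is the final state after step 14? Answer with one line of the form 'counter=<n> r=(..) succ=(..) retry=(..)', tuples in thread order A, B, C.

counter=10 r=(8,8,9) succ=(2,0,1) retry=(1,2,1)

(re-executing from step 4 with the substitution; state before step 4: counter=7 r=(7,7,7) succ=(0,0,0) retry=(0,0,0))
step 4 (A CAS): counter=8 r=(7,7,7) succ=(1,0,0) retry=(0,0,0)
step 5 (C LOAD): counter=8 r=(7,7,8) succ=(1,0,0) retry=(0,0,0)
step 6 (A CAS): counter=8 r=(7,7,8) succ=(1,0,0) retry=(1,0,0)
step 7 (A LOAD): counter=8 r=(8,7,8) succ=(1,0,0) retry=(1,0,0)
step 8 (B CAS): counter=8 r=(8,7,8) succ=(1,0,0) retry=(1,1,0)
step 9 (B LOAD): counter=8 r=(8,8,8) succ=(1,0,0) retry=(1,1,0)
step 10 (A CAS): counter=9 r=(8,8,8) succ=(2,0,0) retry=(1,1,0)
step 11 (B CAS): counter=9 r=(8,8,8) succ=(2,0,0) retry=(1,2,0)
step 12 (C CAS): counter=9 r=(8,8,8) succ=(2,0,0) retry=(1,2,1)
step 13 (C LOAD): counter=9 r=(8,8,9) succ=(2,0,0) retry=(1,2,1)
step 14 (C CAS): counter=10 r=(8,8,9) succ=(2,0,1) retry=(1,2,1)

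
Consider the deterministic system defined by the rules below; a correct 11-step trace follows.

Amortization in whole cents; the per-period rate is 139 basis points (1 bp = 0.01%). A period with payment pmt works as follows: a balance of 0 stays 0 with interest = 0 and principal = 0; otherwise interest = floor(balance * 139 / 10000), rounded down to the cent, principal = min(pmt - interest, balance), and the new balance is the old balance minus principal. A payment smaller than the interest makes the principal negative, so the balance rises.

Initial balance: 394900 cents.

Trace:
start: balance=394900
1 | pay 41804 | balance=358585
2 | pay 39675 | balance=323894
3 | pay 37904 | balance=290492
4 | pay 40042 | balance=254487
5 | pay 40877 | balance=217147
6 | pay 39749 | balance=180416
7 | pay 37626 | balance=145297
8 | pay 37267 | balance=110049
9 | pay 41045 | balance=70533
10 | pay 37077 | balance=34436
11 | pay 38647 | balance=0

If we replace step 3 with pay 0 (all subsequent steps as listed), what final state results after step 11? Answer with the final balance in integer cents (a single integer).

38596

(re-executing from step 3 with the substitution; state before step 3: balance=323894)
3 | pay 0 | balance=328396
4 | pay 40042 | balance=292918
5 | pay 40877 | balance=256112
6 | pay 39749 | balance=219922
7 | pay 37626 | balance=185352
8 | pay 37267 | balance=150661
9 | pay 41045 | balance=111710
10 | pay 37077 | balance=76185
11 | pay 38647 | balance=38596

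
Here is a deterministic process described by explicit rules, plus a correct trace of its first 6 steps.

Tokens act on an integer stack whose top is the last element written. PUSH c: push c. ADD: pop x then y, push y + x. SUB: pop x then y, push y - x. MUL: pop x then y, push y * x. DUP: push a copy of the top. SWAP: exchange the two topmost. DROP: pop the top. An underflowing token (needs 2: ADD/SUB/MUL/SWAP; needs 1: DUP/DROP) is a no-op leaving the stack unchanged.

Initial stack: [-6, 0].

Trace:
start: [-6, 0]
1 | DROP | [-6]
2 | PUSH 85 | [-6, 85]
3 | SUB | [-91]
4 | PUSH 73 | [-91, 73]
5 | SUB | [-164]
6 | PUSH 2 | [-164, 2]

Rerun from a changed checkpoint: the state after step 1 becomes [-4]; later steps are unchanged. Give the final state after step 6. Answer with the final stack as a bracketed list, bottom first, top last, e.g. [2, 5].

[-162, 2]

state after step 1 := [-4]
2 | PUSH 85 | [-4, 85]
3 | SUB | [-89]
4 | PUSH 73 | [-89, 73]
5 | SUB | [-162]
6 | PUSH 2 | [-162, 2]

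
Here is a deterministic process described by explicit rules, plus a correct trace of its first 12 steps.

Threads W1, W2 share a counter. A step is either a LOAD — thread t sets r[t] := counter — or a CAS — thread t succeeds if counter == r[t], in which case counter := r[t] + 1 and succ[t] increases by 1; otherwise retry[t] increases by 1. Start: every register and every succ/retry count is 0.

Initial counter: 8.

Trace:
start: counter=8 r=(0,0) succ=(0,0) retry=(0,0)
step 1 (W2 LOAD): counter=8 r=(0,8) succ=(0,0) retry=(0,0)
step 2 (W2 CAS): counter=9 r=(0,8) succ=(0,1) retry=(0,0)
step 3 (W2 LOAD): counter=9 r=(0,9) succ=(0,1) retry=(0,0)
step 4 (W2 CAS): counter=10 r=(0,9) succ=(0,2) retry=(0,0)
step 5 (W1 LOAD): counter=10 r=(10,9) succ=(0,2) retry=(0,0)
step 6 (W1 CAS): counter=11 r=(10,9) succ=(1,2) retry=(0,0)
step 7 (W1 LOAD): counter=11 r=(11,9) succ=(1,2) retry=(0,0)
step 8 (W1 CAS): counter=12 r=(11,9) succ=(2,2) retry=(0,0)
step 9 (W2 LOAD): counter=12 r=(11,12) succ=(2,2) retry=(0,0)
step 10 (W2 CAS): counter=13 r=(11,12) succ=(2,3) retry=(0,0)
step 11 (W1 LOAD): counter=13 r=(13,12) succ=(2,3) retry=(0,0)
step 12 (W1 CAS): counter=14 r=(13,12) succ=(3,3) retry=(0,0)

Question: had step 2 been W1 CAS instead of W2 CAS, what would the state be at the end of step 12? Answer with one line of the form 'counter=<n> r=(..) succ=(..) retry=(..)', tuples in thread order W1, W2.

counter=13 r=(12,11) succ=(3,2) retry=(1,0)

(re-executing from step 2 with the substitution; state before step 2: counter=8 r=(0,8) succ=(0,0) retry=(0,0))
step 2 (W1 CAS): counter=8 r=(0,8) succ=(0,0) retry=(1,0)
step 3 (W2 LOAD): counter=8 r=(0,8) succ=(0,0) retry=(1,0)
step 4 (W2 CAS): counter=9 r=(0,8) succ=(0,1) retry=(1,0)
step 5 (W1 LOAD): counter=9 r=(9,8) succ=(0,1) retry=(1,0)
step 6 (W1 CAS): counter=10 r=(9,8) succ=(1,1) retry=(1,0)
step 7 (W1 LOAD): counter=10 r=(10,8) succ=(1,1) retry=(1,0)
step 8 (W1 CAS): counter=11 r=(10,8) succ=(2,1) retry=(1,0)
step 9 (W2 LOAD): counter=11 r=(10,11) succ=(2,1) retry=(1,0)
step 10 (W2 CAS): counter=12 r=(10,11) succ=(2,2) retry=(1,0)
step 11 (W1 LOAD): counter=12 r=(12,11) succ=(2,2) retry=(1,0)
step 12 (W1 CAS): counter=13 r=(12,11) succ=(3,2) retry=(1,0)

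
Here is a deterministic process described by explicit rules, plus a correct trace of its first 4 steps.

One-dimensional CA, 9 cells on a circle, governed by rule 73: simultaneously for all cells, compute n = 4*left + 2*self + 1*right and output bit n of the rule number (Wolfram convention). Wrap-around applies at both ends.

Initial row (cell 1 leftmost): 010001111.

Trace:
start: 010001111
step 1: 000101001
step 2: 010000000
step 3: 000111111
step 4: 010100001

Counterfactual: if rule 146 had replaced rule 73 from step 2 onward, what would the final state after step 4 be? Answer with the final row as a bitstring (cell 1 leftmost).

(re-executing steps 2..4 under rule 146; state before step 2: 000101001)
step 2: 101000110
step 3: 000101000
step 4: 001000100

001000100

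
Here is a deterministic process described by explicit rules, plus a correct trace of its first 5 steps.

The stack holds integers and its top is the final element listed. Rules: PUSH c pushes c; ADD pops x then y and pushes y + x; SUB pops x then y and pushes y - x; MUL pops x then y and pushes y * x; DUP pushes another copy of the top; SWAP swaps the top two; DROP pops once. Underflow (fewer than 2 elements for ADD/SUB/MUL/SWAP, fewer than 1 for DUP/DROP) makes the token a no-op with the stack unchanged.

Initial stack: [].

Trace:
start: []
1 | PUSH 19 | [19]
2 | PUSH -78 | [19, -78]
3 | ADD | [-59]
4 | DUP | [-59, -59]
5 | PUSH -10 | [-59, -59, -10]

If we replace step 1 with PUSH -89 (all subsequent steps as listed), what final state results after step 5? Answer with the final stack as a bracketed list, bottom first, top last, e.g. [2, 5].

[-167, -167, -10]

(re-executing from step 1 with the substitution; state before step 1: [])
1 | PUSH -89 | [-89]
2 | PUSH -78 | [-89, -78]
3 | ADD | [-167]
4 | DUP | [-167, -167]
5 | PUSH -10 | [-167, -167, -10]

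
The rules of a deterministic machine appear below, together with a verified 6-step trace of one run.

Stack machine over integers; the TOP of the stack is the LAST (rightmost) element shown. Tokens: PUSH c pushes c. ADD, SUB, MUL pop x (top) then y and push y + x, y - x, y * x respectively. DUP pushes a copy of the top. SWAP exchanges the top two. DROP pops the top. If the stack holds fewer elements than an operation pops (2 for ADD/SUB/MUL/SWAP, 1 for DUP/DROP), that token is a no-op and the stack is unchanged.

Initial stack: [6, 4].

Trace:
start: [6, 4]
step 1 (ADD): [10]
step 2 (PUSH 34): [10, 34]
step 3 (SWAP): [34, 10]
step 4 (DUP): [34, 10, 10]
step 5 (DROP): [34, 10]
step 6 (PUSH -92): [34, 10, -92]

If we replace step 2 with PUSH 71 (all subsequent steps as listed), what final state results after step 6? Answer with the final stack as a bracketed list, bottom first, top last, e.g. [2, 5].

[71, 10, -92]

(re-executing from step 2 with the substitution; state before step 2: [10])
step 2 (PUSH 71): [10, 71]
step 3 (SWAP): [71, 10]
step 4 (DUP): [71, 10, 10]
step 5 (DROP): [71, 10]
step 6 (PUSH -92): [71, 10, -92]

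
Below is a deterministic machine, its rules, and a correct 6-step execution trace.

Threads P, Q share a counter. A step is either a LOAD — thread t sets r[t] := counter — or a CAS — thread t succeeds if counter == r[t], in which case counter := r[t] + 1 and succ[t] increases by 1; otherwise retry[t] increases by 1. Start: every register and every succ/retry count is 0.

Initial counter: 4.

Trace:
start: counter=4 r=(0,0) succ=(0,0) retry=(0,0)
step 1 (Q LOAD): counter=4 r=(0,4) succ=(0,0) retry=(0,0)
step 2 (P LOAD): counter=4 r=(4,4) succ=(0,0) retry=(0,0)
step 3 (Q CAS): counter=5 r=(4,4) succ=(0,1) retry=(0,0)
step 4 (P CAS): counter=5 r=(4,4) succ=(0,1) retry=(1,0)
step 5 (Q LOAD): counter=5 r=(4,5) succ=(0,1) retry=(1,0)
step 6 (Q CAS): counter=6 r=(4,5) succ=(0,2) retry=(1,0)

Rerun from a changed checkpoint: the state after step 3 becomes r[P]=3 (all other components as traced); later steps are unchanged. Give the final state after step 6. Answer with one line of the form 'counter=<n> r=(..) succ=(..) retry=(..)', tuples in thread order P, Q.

state after step 3 := counter=5 r=(3,4) succ=(0,1) retry=(0,0)
step 4 (P CAS): counter=5 r=(3,4) succ=(0,1) retry=(1,0)
step 5 (Q LOAD): counter=5 r=(3,5) succ=(0,1) retry=(1,0)
step 6 (Q CAS): counter=6 r=(3,5) succ=(0,2) retry=(1,0)

counter=6 r=(3,5) succ=(0,2) retry=(1,0)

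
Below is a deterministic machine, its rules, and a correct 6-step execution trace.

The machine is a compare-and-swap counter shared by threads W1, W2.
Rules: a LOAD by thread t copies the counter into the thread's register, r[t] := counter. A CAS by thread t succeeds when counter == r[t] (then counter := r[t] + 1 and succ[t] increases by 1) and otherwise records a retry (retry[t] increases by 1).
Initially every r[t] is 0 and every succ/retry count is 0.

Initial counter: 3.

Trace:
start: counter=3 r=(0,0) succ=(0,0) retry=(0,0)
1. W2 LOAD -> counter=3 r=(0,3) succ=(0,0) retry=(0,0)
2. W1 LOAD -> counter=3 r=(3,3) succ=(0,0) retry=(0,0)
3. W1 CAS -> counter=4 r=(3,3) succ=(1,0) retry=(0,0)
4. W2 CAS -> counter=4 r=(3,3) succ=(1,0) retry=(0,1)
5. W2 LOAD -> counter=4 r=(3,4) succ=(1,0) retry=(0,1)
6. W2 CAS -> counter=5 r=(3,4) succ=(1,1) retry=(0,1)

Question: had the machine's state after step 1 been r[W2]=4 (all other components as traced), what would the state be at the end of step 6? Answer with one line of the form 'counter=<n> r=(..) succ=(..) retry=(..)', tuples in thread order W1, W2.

state after step 1 := counter=3 r=(0,4) succ=(0,0) retry=(0,0)
2. W1 LOAD -> counter=3 r=(3,4) succ=(0,0) retry=(0,0)
3. W1 CAS -> counter=4 r=(3,4) succ=(1,0) retry=(0,0)
4. W2 CAS -> counter=5 r=(3,4) succ=(1,1) retry=(0,0)
5. W2 LOAD -> counter=5 r=(3,5) succ=(1,1) retry=(0,0)
6. W2 CAS -> counter=6 r=(3,5) succ=(1,2) retry=(0,0)

counter=6 r=(3,5) succ=(1,2) retry=(0,0)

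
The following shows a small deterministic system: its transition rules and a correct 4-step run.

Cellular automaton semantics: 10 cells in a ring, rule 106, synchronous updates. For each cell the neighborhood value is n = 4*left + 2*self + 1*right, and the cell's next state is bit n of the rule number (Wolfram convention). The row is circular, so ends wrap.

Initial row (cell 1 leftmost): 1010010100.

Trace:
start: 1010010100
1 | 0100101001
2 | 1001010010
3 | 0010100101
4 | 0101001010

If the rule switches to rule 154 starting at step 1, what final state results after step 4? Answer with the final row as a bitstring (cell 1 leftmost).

0101001010

(re-executing steps 1..4 under rule 154; state before step 1: 1010010100)
1 | 0001100011
2 | 1011010110
3 | 0010000100
4 | 0101001010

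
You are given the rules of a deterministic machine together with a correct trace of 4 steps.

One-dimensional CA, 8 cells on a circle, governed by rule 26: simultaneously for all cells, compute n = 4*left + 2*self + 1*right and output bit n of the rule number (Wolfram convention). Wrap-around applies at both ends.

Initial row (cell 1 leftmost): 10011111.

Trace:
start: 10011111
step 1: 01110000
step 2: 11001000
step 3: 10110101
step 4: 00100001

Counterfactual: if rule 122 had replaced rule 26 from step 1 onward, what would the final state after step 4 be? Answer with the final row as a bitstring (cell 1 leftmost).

(re-executing steps 1..4 under rule 122; state before step 1: 10011111)
step 1: 11110000
step 2: 10011001
step 3: 11111111
step 4: 00000000

00000000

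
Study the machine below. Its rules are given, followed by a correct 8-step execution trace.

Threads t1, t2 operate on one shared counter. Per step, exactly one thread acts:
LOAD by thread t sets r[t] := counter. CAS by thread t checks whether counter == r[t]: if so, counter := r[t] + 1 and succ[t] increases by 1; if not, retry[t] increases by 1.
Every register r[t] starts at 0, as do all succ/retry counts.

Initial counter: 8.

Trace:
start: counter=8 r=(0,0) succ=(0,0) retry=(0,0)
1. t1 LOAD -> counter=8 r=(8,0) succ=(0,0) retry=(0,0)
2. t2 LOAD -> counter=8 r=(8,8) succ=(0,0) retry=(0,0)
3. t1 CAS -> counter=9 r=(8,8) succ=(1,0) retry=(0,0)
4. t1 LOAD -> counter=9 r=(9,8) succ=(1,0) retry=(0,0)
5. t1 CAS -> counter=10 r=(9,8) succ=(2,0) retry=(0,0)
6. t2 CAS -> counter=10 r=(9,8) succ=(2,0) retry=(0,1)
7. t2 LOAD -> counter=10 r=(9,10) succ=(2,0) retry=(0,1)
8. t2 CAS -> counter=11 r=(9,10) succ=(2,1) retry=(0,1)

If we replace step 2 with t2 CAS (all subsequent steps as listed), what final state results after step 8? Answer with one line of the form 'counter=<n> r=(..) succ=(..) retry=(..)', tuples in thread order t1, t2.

(re-executing from step 2 with the substitution; state before step 2: counter=8 r=(8,0) succ=(0,0) retry=(0,0))
2. t2 CAS -> counter=8 r=(8,0) succ=(0,0) retry=(0,1)
3. t1 CAS -> counter=9 r=(8,0) succ=(1,0) retry=(0,1)
4. t1 LOAD -> counter=9 r=(9,0) succ=(1,0) retry=(0,1)
5. t1 CAS -> counter=10 r=(9,0) succ=(2,0) retry=(0,1)
6. t2 CAS -> counter=10 r=(9,0) succ=(2,0) retry=(0,2)
7. t2 LOAD -> counter=10 r=(9,10) succ=(2,0) retry=(0,2)
8. t2 CAS -> counter=11 r=(9,10) succ=(2,1) retry=(0,2)

counter=11 r=(9,10) succ=(2,1) retry=(0,2)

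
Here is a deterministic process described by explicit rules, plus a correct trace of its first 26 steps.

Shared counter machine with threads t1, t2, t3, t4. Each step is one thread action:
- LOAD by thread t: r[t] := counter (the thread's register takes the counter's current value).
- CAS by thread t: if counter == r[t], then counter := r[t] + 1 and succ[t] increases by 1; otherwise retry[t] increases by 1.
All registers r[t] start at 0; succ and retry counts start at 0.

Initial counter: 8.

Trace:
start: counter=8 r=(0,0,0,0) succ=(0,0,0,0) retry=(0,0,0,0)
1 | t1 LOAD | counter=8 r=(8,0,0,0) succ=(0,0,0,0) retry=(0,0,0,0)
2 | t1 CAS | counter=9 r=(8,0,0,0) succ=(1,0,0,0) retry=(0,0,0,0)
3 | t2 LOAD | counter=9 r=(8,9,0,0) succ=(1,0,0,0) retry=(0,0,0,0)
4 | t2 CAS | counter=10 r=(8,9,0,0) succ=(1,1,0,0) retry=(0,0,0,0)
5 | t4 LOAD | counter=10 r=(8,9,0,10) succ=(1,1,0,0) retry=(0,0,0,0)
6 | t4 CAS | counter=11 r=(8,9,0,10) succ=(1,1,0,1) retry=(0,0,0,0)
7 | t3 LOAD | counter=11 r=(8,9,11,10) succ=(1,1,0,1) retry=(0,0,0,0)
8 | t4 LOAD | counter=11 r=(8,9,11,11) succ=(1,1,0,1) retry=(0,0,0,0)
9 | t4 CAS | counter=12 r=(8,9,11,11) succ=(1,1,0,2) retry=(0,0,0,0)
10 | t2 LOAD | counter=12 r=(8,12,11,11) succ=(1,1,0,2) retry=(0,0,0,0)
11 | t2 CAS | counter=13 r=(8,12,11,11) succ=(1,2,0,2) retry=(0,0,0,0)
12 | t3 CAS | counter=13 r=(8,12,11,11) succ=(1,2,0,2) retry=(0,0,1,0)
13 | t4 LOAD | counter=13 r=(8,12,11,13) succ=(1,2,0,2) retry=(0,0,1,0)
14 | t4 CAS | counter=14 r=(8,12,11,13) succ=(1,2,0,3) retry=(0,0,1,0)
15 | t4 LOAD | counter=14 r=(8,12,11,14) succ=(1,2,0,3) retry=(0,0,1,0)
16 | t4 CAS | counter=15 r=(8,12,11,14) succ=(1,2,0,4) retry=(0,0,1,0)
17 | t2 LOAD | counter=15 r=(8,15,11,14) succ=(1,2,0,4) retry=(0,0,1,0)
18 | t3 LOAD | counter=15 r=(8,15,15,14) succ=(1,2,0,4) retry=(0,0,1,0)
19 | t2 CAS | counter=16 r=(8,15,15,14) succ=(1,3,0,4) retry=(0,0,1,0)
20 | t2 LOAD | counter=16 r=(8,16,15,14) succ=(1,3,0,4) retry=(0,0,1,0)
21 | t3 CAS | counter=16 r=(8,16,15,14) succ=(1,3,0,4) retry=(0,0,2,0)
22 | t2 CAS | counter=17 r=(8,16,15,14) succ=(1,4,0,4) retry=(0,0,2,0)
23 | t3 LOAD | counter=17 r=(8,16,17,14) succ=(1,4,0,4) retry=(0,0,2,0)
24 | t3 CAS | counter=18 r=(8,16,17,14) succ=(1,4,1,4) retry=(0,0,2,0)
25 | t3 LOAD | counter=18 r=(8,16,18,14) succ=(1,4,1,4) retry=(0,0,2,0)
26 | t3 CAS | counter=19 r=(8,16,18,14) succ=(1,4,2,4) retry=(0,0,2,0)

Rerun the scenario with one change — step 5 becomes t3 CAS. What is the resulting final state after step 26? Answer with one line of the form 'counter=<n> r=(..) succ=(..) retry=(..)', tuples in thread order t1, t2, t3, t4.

(re-executing from step 5 with the substitution; state before step 5: counter=10 r=(8,9,0,0) succ=(1,1,0,0) retry=(0,0,0,0))
5 | t3 CAS | counter=10 r=(8,9,0,0) succ=(1,1,0,0) retry=(0,0,1,0)
6 | t4 CAS | counter=10 r=(8,9,0,0) succ=(1,1,0,0) retry=(0,0,1,1)
7 | t3 LOAD | counter=10 r=(8,9,10,0) succ=(1,1,0,0) retry=(0,0,1,1)
8 | t4 LOAD | counter=10 r=(8,9,10,10) succ=(1,1,0,0) retry=(0,0,1,1)
9 | t4 CAS | counter=11 r=(8,9,10,10) succ=(1,1,0,1) retry=(0,0,1,1)
10 | t2 LOAD | counter=11 r=(8,11,10,10) succ=(1,1,0,1) retry=(0,0,1,1)
11 | t2 CAS | counter=12 r=(8,11,10,10) succ=(1,2,0,1) retry=(0,0,1,1)
12 | t3 CAS | counter=12 r=(8,11,10,10) succ=(1,2,0,1) retry=(0,0,2,1)
13 | t4 LOAD | counter=12 r=(8,11,10,12) succ=(1,2,0,1) retry=(0,0,2,1)
14 | t4 CAS | counter=13 r=(8,11,10,12) succ=(1,2,0,2) retry=(0,0,2,1)
15 | t4 LOAD | counter=13 r=(8,11,10,13) succ=(1,2,0,2) retry=(0,0,2,1)
16 | t4 CAS | counter=14 r=(8,11,10,13) succ=(1,2,0,3) retry=(0,0,2,1)
17 | t2 LOAD | counter=14 r=(8,14,10,13) succ=(1,2,0,3) retry=(0,0,2,1)
18 | t3 LOAD | counter=14 r=(8,14,14,13) succ=(1,2,0,3) retry=(0,0,2,1)
19 | t2 CAS | counter=15 r=(8,14,14,13) succ=(1,3,0,3) retry=(0,0,2,1)
20 | t2 LOAD | counter=15 r=(8,15,14,13) succ=(1,3,0,3) retry=(0,0,2,1)
21 | t3 CAS | counter=15 r=(8,15,14,13) succ=(1,3,0,3) retry=(0,0,3,1)
22 | t2 CAS | counter=16 r=(8,15,14,13) succ=(1,4,0,3) retry=(0,0,3,1)
23 | t3 LOAD | counter=16 r=(8,15,16,13) succ=(1,4,0,3) retry=(0,0,3,1)
24 | t3 CAS | counter=17 r=(8,15,16,13) succ=(1,4,1,3) retry=(0,0,3,1)
25 | t3 LOAD | counter=17 r=(8,15,17,13) succ=(1,4,1,3) retry=(0,0,3,1)
26 | t3 CAS | counter=18 r=(8,15,17,13) succ=(1,4,2,3) retry=(0,0,3,1)

counter=18 r=(8,15,17,13) succ=(1,4,2,3) retry=(0,0,3,1)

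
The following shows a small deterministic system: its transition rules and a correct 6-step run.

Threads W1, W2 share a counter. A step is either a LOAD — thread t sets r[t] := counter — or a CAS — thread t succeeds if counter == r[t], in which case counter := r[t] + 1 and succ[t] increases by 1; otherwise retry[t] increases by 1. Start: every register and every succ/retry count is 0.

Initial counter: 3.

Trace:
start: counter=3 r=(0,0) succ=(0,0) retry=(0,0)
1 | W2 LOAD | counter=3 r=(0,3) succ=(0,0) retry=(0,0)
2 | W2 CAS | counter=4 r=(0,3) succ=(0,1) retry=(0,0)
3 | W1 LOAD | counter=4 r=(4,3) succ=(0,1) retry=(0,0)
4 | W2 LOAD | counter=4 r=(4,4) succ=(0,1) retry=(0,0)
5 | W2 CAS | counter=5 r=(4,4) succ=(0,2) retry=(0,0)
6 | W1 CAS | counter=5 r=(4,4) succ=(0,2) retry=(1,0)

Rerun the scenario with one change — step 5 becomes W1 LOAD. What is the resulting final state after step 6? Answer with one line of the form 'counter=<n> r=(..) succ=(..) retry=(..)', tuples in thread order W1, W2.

counter=5 r=(4,4) succ=(1,1) retry=(0,0)

(re-executing from step 5 with the substitution; state before step 5: counter=4 r=(4,4) succ=(0,1) retry=(0,0))
5 | W1 LOAD | counter=4 r=(4,4) succ=(0,1) retry=(0,0)
6 | W1 CAS | counter=5 r=(4,4) succ=(1,1) retry=(0,0)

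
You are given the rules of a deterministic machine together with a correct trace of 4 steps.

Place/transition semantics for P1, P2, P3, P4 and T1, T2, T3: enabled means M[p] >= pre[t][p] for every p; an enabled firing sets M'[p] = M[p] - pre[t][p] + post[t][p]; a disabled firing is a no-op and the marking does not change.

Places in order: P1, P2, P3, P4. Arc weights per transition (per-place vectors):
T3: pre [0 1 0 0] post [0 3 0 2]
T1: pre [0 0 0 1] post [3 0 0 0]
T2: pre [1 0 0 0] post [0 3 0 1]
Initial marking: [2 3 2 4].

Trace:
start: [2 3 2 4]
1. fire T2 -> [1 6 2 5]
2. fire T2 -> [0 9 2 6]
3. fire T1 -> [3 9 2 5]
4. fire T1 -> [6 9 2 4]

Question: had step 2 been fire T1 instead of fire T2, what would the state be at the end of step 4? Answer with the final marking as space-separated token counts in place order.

(re-executing from step 2 with the substitution; state before step 2: [1 6 2 5])
2. fire T1 -> [4 6 2 4]
3. fire T1 -> [7 6 2 3]
4. fire T1 -> [10 6 2 2]

10 6 2 2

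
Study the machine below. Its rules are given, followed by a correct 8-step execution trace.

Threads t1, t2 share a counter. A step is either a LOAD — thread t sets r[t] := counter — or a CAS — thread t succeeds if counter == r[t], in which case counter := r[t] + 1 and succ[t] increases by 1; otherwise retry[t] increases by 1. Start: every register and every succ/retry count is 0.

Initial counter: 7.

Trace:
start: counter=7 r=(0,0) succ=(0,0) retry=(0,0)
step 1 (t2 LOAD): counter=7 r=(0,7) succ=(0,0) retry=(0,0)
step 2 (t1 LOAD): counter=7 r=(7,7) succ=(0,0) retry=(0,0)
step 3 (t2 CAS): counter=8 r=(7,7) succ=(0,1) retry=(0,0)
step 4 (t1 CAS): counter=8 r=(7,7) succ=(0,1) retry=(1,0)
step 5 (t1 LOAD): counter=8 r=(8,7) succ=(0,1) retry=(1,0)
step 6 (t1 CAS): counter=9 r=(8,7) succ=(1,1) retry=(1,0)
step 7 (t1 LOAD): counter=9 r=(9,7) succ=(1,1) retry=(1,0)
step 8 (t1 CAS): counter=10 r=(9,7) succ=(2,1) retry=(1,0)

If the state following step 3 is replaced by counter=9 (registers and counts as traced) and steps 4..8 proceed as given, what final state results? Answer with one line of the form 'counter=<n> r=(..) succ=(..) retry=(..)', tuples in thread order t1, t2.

state after step 3 := counter=9 r=(7,7) succ=(0,1) retry=(0,0)
step 4 (t1 CAS): counter=9 r=(7,7) succ=(0,1) retry=(1,0)
step 5 (t1 LOAD): counter=9 r=(9,7) succ=(0,1) retry=(1,0)
step 6 (t1 CAS): counter=10 r=(9,7) succ=(1,1) retry=(1,0)
step 7 (t1 LOAD): counter=10 r=(10,7) succ=(1,1) retry=(1,0)
step 8 (t1 CAS): counter=11 r=(10,7) succ=(2,1) retry=(1,0)

counter=11 r=(10,7) succ=(2,1) retry=(1,0)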